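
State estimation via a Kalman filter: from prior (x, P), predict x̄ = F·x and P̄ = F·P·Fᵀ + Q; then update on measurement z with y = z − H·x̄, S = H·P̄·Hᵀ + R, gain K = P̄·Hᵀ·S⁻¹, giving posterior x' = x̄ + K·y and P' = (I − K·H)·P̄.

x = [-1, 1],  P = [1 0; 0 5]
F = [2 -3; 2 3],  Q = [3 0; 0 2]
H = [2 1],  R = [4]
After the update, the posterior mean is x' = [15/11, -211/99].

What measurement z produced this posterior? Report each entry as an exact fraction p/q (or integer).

z = [1]

x̄ = F·x = [-5, 1]
P̄ = F·P·Fᵀ + Q = [52 -41; -41 51]
S = H·P̄·Hᵀ + R = [99]
K = P̄·Hᵀ·S⁻¹ = [7/11; -31/99]
x' − x̄ = [70/11, -310/99] = K·y
y = (KᵀK)⁻¹·Kᵀ·(x' − x̄) = [10]
z = y + H·x̄ = [10] + [-9] = [1]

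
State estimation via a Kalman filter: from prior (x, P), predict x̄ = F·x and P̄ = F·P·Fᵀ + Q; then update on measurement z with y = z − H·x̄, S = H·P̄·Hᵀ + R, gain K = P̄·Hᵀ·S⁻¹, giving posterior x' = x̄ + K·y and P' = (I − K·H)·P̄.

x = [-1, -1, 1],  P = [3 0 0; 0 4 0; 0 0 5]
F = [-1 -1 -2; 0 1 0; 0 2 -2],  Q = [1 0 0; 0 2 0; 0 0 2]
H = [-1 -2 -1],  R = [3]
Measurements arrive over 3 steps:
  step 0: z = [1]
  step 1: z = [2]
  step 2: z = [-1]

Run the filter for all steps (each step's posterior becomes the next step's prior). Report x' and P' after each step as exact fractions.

step 0: x̄ = F·x = [0, -1, -4]
step 0: P̄ = F·P·Fᵀ + Q = [28 -4 12; -4 6 8; 12 8 38]
step 0: y = z − H·x̄ = [-5]
step 0: S = H·P̄·Hᵀ + R = [133]
step 0: K = P̄·Hᵀ·S⁻¹ = [-32/133; -16/133; -66/133]
step 0: x' = x̄ + K·y = [160/133, -53/133, -202/133]
step 0: P' = (I − K·H)·P̄ = [2700/133 -1044/133 -516/133; -1044/133 542/133 8/133; -516/133 8/133 698/133]
step 1: x̄ = F·x = [297/133, -53/133, 298/133]
step 1: P̄ = F·P·Fᵀ + Q = [2047/133 486/133 2748/133; 486/133 808/133 1068/133; 2748/133 1068/133 5162/133]
step 1: y = z − H·x̄ = [755/133]
step 1: S = H·P̄·Hᵀ + R = [22552/133]
step 1: K = P̄·Hᵀ·S⁻¹ = [-5767/22552; -1585/11276; -5023/11276]
step 1: x' = x̄ + K·y = [17623/22552, -13491/11276, -3249/11276]
step 1: P' = (I − K·H)·P̄ = [97035/22552 -27523/11276 15179/11276; -27523/11276 15363/5638 -14587/5638; 15179/11276 -14587/5638 29119/5638]
step 2: x̄ = F·x = [22355/22552, -13491/11276, -5121/2819]
step 2: P̄ = F·P·Fᵀ + Q = [424891/22552 55145/11276 78813/2819; 55145/11276 26639/5638 29950/2819; 78813/2819 29950/2819 152950/2819]
step 2: y = z − H·x̄ = [-95129/22552]
step 2: S = H·P̄·Hᵀ + R = [4802939/22552]
step 2: K = P̄·Hᵀ·S⁻¹ = [-1275975/4802939; -563002/4802939; -2333304/4802939]
step 2: x' = x̄ + K·y = [10143310/4802939, -3371545/4802939, 1117332/4802939]
step 2: P' = (I − K·H)·P̄ = [18296087/4802939 -8365570/4802939 2262978/4802939; -8365570/4802939 8638290/4802939 -7222004/4802939; 2262978/4802939 -7222004/4802939 19180942/4802939]

step 0: x' = [160/133, -53/133, -202/133], P' = [2700/133 -1044/133 -516/133; -1044/133 542/133 8/133; -516/133 8/133 698/133]
step 1: x' = [17623/22552, -13491/11276, -3249/11276], P' = [97035/22552 -27523/11276 15179/11276; -27523/11276 15363/5638 -14587/5638; 15179/11276 -14587/5638 29119/5638]
step 2: x' = [10143310/4802939, -3371545/4802939, 1117332/4802939], P' = [18296087/4802939 -8365570/4802939 2262978/4802939; -8365570/4802939 8638290/4802939 -7222004/4802939; 2262978/4802939 -7222004/4802939 19180942/4802939]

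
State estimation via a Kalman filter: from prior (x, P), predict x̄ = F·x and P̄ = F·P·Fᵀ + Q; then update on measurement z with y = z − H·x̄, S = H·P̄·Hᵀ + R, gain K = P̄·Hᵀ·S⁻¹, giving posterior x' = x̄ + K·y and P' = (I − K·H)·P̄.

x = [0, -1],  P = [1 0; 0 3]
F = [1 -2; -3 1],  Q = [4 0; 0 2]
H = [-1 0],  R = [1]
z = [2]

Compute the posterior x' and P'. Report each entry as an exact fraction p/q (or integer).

x' = [-16/9, 1]
P' = [17/18 -1/2; -1/2 19/2]

x̄ = F·x = [2, -1]
P̄ = F·P·Fᵀ + Q = [17 -9; -9 14]
y = z − H·x̄ = [4]
S = H·P̄·Hᵀ + R = [18]
K = P̄·Hᵀ·S⁻¹ = [-17/18; 1/2]
x' = x̄ + K·y = [-16/9, 1]
P' = (I − K·H)·P̄ = [17/18 -1/2; -1/2 19/2]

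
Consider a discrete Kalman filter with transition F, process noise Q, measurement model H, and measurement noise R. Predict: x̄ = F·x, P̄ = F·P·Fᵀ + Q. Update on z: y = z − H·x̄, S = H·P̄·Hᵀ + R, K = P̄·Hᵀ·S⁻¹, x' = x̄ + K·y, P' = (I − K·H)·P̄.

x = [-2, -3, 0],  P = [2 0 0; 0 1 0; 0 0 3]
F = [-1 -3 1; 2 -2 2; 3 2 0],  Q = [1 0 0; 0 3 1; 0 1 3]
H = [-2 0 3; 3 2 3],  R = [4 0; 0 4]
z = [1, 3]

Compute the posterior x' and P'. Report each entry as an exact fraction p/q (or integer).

x̄ = F·x = [11, 2, -12]
P̄ = F·P·Fᵀ + Q = [15 8 -12; 8 27 9; -12 9 25]
y = z − H·x̄ = [59, 2]
S = H·P̄·Hᵀ + R = [433 121; 121 460]
K = P̄·Hᵀ·S⁻¹ = [-33385/184539 18811/184539; -7645/184539 44134/184539; 12881/61513 4234/61513]
x' = x̄ + K·y = [32612/61513, 2097/61513, 30291/61513]
P' = (I − K·H)·P̄ = [94400/184539 -131608/184539 6140/61513; -131608/184539 432578/184539 -32644/61513; 6140/61513 -32644/61513 21268/61513]

x' = [32612/61513, 2097/61513, 30291/61513]
P' = [94400/184539 -131608/184539 6140/61513; -131608/184539 432578/184539 -32644/61513; 6140/61513 -32644/61513 21268/61513]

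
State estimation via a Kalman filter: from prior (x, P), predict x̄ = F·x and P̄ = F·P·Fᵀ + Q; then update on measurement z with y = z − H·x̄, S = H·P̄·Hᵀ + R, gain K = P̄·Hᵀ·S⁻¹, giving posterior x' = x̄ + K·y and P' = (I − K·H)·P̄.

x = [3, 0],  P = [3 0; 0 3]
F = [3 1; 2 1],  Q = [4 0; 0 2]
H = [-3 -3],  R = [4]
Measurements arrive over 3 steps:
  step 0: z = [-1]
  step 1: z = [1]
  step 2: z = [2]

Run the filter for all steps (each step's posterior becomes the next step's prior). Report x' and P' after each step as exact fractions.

step 0: x' = [309/841, 30/841], P' = [1369/841 -1149/841; -1149/841 1301/841]
step 1: x' = [-7959/28117, -336/28117], P' = [305472/196819 -250024/196819; -250024/196819 280556/196819]
step 2: x' = [-8424105/22621199, -6960807/22621199], P' = [35058768/22621199 -28698360/22621199; -28698360/22621199 32216868/22621199]

step 0: x̄ = F·x = [9, 6]
step 0: P̄ = F·P·Fᵀ + Q = [34 21; 21 17]
step 0: y = z − H·x̄ = [44]
step 0: S = H·P̄·Hᵀ + R = [841]
step 0: K = P̄·Hᵀ·S⁻¹ = [-165/841; -114/841]
step 0: x' = x̄ + K·y = [309/841, 30/841]
step 0: P' = (I − K·H)·P̄ = [1369/841 -1149/841; -1149/841 1301/841]
step 1: x̄ = F·x = [33/29, 648/841]
step 1: P̄ = F·P·Fᵀ + Q = [12 130/29; 130/29 3863/841]
step 1: y = z − H·x̄ = [5656/841]
step 1: S = H·P̄·Hᵀ + R = [196819/841]
step 1: K = P̄·Hᵀ·S⁻¹ = [-41586/196819; -22899/196819]
step 1: x' = x̄ + K·y = [-7959/28117, -336/28117]
step 1: P' = (I − K·H)·P̄ = [305472/196819 -250024/196819; -250024/196819 280556/196819]
step 2: x̄ = F·x = [-24213/28117, -16254/28117]
step 2: P̄ = F·P·Fᵀ + Q = [2316936/196819 123324/28117; 123324/28117 127998/28117]
step 2: y = z − H·x̄ = [-65167/28117]
step 2: S = H·P̄·Hᵀ + R = [45242398/196819]
step 2: K = P̄·Hᵀ·S⁻¹ = [-4770306/22621199; -2638881/22621199]
step 2: x' = x̄ + K·y = [-8424105/22621199, -6960807/22621199]
step 2: P' = (I − K·H)·P̄ = [35058768/22621199 -28698360/22621199; -28698360/22621199 32216868/22621199]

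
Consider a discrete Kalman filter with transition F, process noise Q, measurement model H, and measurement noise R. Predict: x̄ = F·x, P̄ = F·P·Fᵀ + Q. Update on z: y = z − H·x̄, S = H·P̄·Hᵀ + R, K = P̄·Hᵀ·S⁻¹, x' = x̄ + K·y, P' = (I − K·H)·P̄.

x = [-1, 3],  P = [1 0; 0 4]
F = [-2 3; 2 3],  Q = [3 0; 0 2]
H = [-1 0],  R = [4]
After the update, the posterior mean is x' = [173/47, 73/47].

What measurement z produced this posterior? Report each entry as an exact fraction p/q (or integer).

x̄ = F·x = [11, 7]
P̄ = F·P·Fᵀ + Q = [43 32; 32 42]
S = H·P̄·Hᵀ + R = [47]
K = P̄·Hᵀ·S⁻¹ = [-43/47; -32/47]
x' − x̄ = [-344/47, -256/47] = K·y
y = (KᵀK)⁻¹·Kᵀ·(x' − x̄) = [8]
z = y + H·x̄ = [8] + [-11] = [-3]

z = [-3]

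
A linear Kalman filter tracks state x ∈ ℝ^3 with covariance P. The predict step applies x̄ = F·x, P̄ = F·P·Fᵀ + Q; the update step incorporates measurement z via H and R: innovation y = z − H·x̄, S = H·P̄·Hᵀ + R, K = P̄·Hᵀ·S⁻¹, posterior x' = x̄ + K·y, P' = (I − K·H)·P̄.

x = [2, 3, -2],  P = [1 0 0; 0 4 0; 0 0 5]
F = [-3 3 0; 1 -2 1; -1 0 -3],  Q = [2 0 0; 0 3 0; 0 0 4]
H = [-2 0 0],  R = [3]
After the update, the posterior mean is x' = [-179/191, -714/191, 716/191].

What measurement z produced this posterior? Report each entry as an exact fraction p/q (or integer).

x̄ = F·x = [3, -6, 4]
P̄ = F·P·Fᵀ + Q = [47 -27 3; -27 25 -16; 3 -16 50]
S = H·P̄·Hᵀ + R = [191]
K = P̄·Hᵀ·S⁻¹ = [-94/191; 54/191; -6/191]
x' − x̄ = [-752/191, 432/191, -48/191] = K·y
y = (KᵀK)⁻¹·Kᵀ·(x' − x̄) = [8]
z = y + H·x̄ = [8] + [-6] = [2]

z = [2]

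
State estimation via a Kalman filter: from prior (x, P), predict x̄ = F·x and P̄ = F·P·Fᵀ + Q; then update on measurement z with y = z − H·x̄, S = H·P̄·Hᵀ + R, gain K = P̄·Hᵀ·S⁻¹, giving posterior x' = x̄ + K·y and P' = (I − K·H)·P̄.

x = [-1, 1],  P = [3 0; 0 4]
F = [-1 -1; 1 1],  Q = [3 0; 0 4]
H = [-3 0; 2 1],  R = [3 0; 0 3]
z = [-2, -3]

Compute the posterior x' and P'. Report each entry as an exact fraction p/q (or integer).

x' = [11/23, -826/299]
P' = [7/23 -11/23; -11/23 826/299]

x̄ = F·x = [0, 0]
P̄ = F·P·Fᵀ + Q = [10 -7; -7 11]
y = z − H·x̄ = [-2, -3]
S = H·P̄·Hᵀ + R = [93 -39; -39 26]
K = P̄·Hᵀ·S⁻¹ = [-7/23 1/23; 11/23 180/299]
x' = x̄ + K·y = [11/23, -826/299]
P' = (I − K·H)·P̄ = [7/23 -11/23; -11/23 826/299]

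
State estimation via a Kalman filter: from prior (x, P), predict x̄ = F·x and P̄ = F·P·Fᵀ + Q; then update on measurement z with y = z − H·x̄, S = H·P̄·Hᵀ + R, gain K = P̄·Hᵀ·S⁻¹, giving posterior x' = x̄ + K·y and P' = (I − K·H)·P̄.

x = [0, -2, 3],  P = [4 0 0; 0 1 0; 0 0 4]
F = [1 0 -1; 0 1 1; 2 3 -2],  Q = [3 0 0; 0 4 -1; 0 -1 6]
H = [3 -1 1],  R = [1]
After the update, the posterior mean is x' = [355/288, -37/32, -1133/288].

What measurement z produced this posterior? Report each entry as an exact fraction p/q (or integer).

z = [1]

x̄ = F·x = [-3, 1, -12]
P̄ = F·P·Fᵀ + Q = [11 -4 16; -4 9 -6; 16 -6 47]
S = H·P̄·Hᵀ + R = [288]
K = P̄·Hᵀ·S⁻¹ = [53/288; -3/32; 101/288]
x' − x̄ = [1219/288, -69/32, 2323/288] = K·y
y = (KᵀK)⁻¹·Kᵀ·(x' − x̄) = [23]
z = y + H·x̄ = [23] + [-22] = [1]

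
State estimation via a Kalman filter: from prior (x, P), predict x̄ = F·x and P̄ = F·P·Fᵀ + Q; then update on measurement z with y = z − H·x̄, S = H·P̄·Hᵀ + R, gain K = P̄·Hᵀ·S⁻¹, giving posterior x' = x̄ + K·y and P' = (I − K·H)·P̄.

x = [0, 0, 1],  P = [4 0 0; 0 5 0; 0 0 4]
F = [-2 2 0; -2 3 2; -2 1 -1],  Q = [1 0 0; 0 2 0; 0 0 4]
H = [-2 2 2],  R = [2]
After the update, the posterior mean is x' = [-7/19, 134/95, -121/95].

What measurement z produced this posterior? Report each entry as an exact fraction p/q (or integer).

x̄ = F·x = [0, 2, -1]
P̄ = F·P·Fᵀ + Q = [37 46 26; 46 79 23; 26 23 29]
S = H·P̄·Hᵀ + R = [190]
K = P̄·Hᵀ·S⁻¹ = [7/19; 56/95; 26/95]
x' − x̄ = [-7/19, -56/95, -26/95] = K·y
y = (KᵀK)⁻¹·Kᵀ·(x' − x̄) = [-1]
z = y + H·x̄ = [-1] + [2] = [1]

z = [1]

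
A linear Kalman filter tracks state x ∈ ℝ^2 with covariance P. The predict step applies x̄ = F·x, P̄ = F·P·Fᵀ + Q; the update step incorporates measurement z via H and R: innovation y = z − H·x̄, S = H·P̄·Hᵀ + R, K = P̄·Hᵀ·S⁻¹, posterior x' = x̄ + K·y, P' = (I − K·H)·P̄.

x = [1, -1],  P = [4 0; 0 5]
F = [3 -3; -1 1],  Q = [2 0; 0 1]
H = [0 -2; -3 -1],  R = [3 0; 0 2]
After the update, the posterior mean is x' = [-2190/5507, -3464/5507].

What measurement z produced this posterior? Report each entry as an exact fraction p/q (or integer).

z = [2, 2]

x̄ = F·x = [6, -2]
P̄ = F·P·Fᵀ + Q = [83 -27; -27 10]
S = H·P̄·Hᵀ + R = [43 -142; -142 597]
K = P̄·Hᵀ·S⁻¹ = [714/5507 -1878/5507; -1858/5507 213/5507]
x' − x̄ = [-35232/5507, 7550/5507] = K·y
y = (KᵀK)⁻¹·Kᵀ·(x' − x̄) = [-2, 18]
z = y + H·x̄ = [-2, 18] + [4, -16] = [2, 2]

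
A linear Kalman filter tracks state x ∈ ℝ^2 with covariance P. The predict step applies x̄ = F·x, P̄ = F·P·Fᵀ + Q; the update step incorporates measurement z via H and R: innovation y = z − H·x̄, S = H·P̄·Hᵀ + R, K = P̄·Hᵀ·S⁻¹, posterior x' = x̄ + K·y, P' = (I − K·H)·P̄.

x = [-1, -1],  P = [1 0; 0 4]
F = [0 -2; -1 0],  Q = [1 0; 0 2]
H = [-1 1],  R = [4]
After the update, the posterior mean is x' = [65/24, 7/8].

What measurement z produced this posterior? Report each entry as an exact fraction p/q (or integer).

x̄ = F·x = [2, 1]
P̄ = F·P·Fᵀ + Q = [17 0; 0 3]
S = H·P̄·Hᵀ + R = [24]
K = P̄·Hᵀ·S⁻¹ = [-17/24; 1/8]
x' − x̄ = [17/24, -1/8] = K·y
y = (KᵀK)⁻¹·Kᵀ·(x' − x̄) = [-1]
z = y + H·x̄ = [-1] + [-1] = [-2]

z = [-2]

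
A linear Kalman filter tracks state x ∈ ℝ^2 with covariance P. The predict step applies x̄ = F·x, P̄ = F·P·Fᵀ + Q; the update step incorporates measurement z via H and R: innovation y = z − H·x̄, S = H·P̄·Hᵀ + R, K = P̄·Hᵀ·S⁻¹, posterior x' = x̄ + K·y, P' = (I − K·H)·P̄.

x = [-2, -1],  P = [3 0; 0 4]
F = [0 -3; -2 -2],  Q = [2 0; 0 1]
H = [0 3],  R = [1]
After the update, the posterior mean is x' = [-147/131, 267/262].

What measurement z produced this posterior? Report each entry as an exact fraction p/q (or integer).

x̄ = F·x = [3, 6]
P̄ = F·P·Fᵀ + Q = [38 24; 24 29]
S = H·P̄·Hᵀ + R = [262]
K = P̄·Hᵀ·S⁻¹ = [36/131; 87/262]
x' − x̄ = [-540/131, -1305/262] = K·y
y = (KᵀK)⁻¹·Kᵀ·(x' − x̄) = [-15]
z = y + H·x̄ = [-15] + [18] = [3]

z = [3]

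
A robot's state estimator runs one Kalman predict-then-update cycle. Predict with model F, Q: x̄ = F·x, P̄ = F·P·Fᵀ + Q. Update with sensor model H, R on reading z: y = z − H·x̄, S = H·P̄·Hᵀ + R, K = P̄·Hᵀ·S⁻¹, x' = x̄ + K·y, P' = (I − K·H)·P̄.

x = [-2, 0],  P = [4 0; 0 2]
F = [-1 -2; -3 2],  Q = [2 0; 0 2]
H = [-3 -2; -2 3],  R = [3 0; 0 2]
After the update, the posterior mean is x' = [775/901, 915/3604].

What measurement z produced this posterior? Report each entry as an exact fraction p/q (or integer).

z = [-3, -1]

x̄ = F·x = [2, 6]
P̄ = F·P·Fᵀ + Q = [14 4; 4 46]
S = H·P̄·Hᵀ + R = [361 -212; -212 424]
K = P̄·Hᵀ·S⁻¹ = [-58/255 -2047/13515; -13/85 4147/18020]
x' − x̄ = [-1027/901, -20709/3604] = K·y
y = (KᵀK)⁻¹·Kᵀ·(x' − x̄) = [15, -15]
z = y + H·x̄ = [15, -15] + [-18, 14] = [-3, -1]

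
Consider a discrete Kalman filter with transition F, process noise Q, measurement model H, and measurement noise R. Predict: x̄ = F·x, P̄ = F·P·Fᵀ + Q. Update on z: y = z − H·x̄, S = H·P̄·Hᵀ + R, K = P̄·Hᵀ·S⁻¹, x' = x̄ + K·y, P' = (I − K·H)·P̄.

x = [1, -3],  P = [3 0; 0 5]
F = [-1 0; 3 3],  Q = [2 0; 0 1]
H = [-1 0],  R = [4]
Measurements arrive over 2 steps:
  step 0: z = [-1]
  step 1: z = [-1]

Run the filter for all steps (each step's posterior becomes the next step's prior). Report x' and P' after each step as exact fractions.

step 0: x' = [1/9, -8], P' = [20/9 -4; -4 64]
step 1: x' = [17/37, -849/37], P' = [76/37 96/37; 96/37 19297/37]

step 0: x̄ = F·x = [-1, -6]
step 0: P̄ = F·P·Fᵀ + Q = [5 -9; -9 73]
step 0: y = z − H·x̄ = [-2]
step 0: S = H·P̄·Hᵀ + R = [9]
step 0: K = P̄·Hᵀ·S⁻¹ = [-5/9; 1]
step 0: x' = x̄ + K·y = [1/9, -8]
step 0: P' = (I − K·H)·P̄ = [20/9 -4; -4 64]
step 1: x̄ = F·x = [-1/9, -71/3]
step 1: P̄ = F·P·Fᵀ + Q = [38/9 16/3; 16/3 525]
step 1: y = z − H·x̄ = [-10/9]
step 1: S = H·P̄·Hᵀ + R = [74/9]
step 1: K = P̄·Hᵀ·S⁻¹ = [-19/37; -24/37]
step 1: x' = x̄ + K·y = [17/37, -849/37]
step 1: P' = (I − K·H)·P̄ = [76/37 96/37; 96/37 19297/37]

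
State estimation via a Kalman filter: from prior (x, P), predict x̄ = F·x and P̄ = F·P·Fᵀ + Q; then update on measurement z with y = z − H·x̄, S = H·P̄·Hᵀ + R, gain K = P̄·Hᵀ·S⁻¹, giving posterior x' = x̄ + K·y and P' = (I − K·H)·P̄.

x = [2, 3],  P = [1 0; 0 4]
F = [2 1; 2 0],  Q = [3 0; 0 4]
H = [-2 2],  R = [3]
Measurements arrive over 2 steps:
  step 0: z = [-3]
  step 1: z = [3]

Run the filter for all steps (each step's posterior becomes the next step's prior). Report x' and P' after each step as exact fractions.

step 0: x̄ = F·x = [7, 4]
step 0: P̄ = F·P·Fᵀ + Q = [11 4; 4 8]
step 0: y = z − H·x̄ = [3]
step 0: S = H·P̄·Hᵀ + R = [47]
step 0: K = P̄·Hᵀ·S⁻¹ = [-14/47; 8/47]
step 0: x' = x̄ + K·y = [287/47, 212/47]
step 0: P' = (I − K·H)·P̄ = [321/47 300/47; 300/47 312/47]
step 1: x̄ = F·x = [786/47, 574/47]
step 1: P̄ = F·P·Fᵀ + Q = [2937/47 1884/47; 1884/47 1472/47]
step 1: y = z − H·x̄ = [565/47]
step 1: S = H·P̄·Hᵀ + R = [2705/47]
step 1: K = P̄·Hᵀ·S⁻¹ = [-2106/2705; -824/2705]
step 1: x' = x̄ + K·y = [3984/541, 4626/541]
step 1: P' = (I − K·H)·P̄ = [74667/2705 71508/2705; 71508/2705 70272/2705]

step 0: x' = [287/47, 212/47], P' = [321/47 300/47; 300/47 312/47]
step 1: x' = [3984/541, 4626/541], P' = [74667/2705 71508/2705; 71508/2705 70272/2705]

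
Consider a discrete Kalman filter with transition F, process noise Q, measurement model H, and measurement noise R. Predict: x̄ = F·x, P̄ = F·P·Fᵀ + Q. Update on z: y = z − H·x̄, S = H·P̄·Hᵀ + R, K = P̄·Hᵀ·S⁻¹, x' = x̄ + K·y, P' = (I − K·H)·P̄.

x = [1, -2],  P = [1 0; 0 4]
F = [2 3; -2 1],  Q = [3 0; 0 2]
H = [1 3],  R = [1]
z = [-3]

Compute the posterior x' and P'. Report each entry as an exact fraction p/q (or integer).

x̄ = F·x = [-4, -4]
P̄ = F·P·Fᵀ + Q = [43 8; 8 10]
y = z − H·x̄ = [13]
S = H·P̄·Hᵀ + R = [182]
K = P̄·Hᵀ·S⁻¹ = [67/182; 19/91]
x' = x̄ + K·y = [11/14, -9/7]
P' = (I − K·H)·P̄ = [3337/182 -545/91; -545/91 188/91]

x' = [11/14, -9/7]
P' = [3337/182 -545/91; -545/91 188/91]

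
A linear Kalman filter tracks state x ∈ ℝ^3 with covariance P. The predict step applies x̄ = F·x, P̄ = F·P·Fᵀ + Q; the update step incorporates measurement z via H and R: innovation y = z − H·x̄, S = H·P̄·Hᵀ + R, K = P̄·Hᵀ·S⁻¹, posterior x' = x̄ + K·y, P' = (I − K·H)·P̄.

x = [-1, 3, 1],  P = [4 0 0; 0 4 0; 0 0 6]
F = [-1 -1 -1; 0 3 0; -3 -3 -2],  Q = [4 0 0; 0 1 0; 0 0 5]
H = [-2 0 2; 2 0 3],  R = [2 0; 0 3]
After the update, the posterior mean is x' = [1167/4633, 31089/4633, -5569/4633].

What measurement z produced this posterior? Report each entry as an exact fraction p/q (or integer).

z = [-3, -3]

x̄ = F·x = [-3, 9, -8]
P̄ = F·P·Fᵀ + Q = [18 -12 36; -12 37 -36; 36 -36 101]
S = H·P̄·Hᵀ + R = [190 462; 462 1416]
K = P̄·Hᵀ·S⁻¹ = [-1296/4633 894/4633; -582/4633 -242/4633; 1805/9266 1865/9266]
x' − x̄ = [15066/4633, -10608/4633, 31495/4633] = K·y
y = (KᵀK)⁻¹·Kᵀ·(x' − x̄) = [7, 27]
z = y + H·x̄ = [7, 27] + [-10, -30] = [-3, -3]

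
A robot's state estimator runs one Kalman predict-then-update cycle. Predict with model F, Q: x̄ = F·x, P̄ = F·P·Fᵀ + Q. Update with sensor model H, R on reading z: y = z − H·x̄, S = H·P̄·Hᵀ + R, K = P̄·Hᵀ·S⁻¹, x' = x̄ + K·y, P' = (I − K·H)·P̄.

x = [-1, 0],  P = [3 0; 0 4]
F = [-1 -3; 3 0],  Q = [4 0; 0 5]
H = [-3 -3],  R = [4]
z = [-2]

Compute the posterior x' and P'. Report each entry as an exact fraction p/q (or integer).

x' = [1333/517, -999/517]
P' = [11827/517 -11691/517; -11691/517 11783/517]

x̄ = F·x = [1, -3]
P̄ = F·P·Fᵀ + Q = [43 -9; -9 32]
y = z − H·x̄ = [-8]
S = H·P̄·Hᵀ + R = [517]
K = P̄·Hᵀ·S⁻¹ = [-102/517; -69/517]
x' = x̄ + K·y = [1333/517, -999/517]
P' = (I − K·H)·P̄ = [11827/517 -11691/517; -11691/517 11783/517]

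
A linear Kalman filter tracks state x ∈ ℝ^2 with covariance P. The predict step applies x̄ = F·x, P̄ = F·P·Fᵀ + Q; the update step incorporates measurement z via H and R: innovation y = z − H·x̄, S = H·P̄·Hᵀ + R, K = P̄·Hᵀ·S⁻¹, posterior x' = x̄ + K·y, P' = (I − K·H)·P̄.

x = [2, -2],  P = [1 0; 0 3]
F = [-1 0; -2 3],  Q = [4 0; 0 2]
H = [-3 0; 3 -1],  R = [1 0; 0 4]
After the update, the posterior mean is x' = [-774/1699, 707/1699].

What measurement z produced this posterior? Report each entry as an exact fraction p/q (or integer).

x̄ = F·x = [-2, -10]
P̄ = F·P·Fᵀ + Q = [5 2; 2 33]
S = H·P̄·Hᵀ + R = [46 -39; -39 70]
K = P̄·Hᵀ·S⁻¹ = [-543/1699 13/1699; -1473/1699 -1476/1699]
x' − x̄ = [2624/1699, 17697/1699] = K·y
y = (KᵀK)⁻¹·Kᵀ·(x' − x̄) = [-5, -7]
z = y + H·x̄ = [-5, -7] + [6, 4] = [1, -3]

z = [1, -3]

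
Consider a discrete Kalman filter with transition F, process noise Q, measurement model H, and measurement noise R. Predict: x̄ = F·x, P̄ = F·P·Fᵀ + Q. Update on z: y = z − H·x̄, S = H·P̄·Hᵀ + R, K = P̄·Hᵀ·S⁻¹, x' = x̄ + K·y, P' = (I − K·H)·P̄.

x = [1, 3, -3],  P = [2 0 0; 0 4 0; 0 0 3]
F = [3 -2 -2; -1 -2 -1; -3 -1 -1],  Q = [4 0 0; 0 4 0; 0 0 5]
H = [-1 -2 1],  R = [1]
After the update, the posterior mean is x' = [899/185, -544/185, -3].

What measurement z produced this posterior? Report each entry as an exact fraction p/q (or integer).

z = [-2]

x̄ = F·x = [3, -4, -3]
P̄ = F·P·Fᵀ + Q = [50 16 -4; 16 25 17; -4 17 30]
S = H·P̄·Hᵀ + R = [185]
K = P̄·Hᵀ·S⁻¹ = [-86/185; -49/185; 0]
x' − x̄ = [344/185, 196/185, 0] = K·y
y = (KᵀK)⁻¹·Kᵀ·(x' − x̄) = [-4]
z = y + H·x̄ = [-4] + [2] = [-2]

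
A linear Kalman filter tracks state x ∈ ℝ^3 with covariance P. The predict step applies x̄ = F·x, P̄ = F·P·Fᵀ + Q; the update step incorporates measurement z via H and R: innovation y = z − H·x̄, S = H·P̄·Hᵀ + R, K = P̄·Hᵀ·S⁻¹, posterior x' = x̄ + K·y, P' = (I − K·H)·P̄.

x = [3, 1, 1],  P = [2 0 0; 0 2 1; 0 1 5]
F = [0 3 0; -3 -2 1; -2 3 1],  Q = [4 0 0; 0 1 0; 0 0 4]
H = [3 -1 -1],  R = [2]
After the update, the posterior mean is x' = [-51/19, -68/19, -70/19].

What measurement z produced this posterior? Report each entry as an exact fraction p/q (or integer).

z = [-1]

x̄ = F·x = [3, -10, -2]
P̄ = F·P·Fᵀ + Q = [22 -9 21; -9 28 6; 21 6 41]
S = H·P̄·Hᵀ + R = [209]
K = P̄·Hᵀ·S⁻¹ = [54/209; -61/209; 16/209]
x' − x̄ = [-108/19, 122/19, -32/19] = K·y
y = (KᵀK)⁻¹·Kᵀ·(x' − x̄) = [-22]
z = y + H·x̄ = [-22] + [21] = [-1]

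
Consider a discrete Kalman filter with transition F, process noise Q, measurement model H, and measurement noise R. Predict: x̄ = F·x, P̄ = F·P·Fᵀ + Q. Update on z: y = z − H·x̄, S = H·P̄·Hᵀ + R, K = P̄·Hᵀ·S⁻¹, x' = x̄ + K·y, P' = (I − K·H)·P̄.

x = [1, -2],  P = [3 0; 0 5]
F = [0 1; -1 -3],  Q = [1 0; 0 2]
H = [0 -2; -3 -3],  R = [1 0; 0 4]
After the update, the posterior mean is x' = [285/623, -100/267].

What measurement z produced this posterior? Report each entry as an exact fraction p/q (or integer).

z = [1, -1]

x̄ = F·x = [-2, 5]
P̄ = F·P·Fᵀ + Q = [6 -15; -15 50]
S = H·P̄·Hᵀ + R = [201 210; 210 238]
K = P̄·Hᵀ·S⁻¹ = [35/89 -291/1246; -125/267 -5/178]
x' − x̄ = [1531/623, -1435/267] = K·y
y = (KᵀK)⁻¹·Kᵀ·(x' − x̄) = [11, 8]
z = y + H·x̄ = [11, 8] + [-10, -9] = [1, -1]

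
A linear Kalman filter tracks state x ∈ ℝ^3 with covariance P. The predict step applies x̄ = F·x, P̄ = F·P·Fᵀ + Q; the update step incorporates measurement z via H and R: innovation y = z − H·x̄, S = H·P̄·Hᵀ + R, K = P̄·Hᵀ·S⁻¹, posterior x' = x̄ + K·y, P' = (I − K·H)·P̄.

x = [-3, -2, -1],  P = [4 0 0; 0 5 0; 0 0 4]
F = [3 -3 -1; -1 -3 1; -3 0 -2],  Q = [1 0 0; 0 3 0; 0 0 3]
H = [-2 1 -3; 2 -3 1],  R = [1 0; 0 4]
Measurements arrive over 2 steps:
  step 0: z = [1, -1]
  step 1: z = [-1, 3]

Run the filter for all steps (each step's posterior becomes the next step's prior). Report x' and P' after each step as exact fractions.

step 0: x̄ = F·x = [-2, 8, 11]
step 0: P̄ = F·P·Fᵀ + Q = [86 29 -28; 29 56 4; -28 4 55]
step 0: y = z − H·x̄ = [22, 16]
step 0: S = H·P̄·Hᵀ + R = [420 -181; -181 423]
step 0: K = P̄·Hᵀ·S⁻¹ = [-14640/144899 13261/144899; -25108/144899 -47054/144899; -46768/144899 -24465/144899]
step 0: x' = x̄ + K·y = [-399702/144899, -146048/144899, 173553/144899]
step 0: P' = (I − K·H)·P̄ = [10841677/144899 5402777/144899 -5421979/144899; 5402777/144899 2775108/144899 -2668446/144899; -5421979/144899 -2668446/144899 2740760/144899]
step 1: x̄ = F·x = [-934515/144899, 1011399/144899, 852000/144899]
step 1: P̄ = F·P·Fᵀ + Q = [44707936/144899 -64394397/144899 -43213319/144899; -64394397/144899 98264402/144899 65079807/144899; -43213319/144899 65079807/144899 43909082/144899]
step 1: y = z − H·x̄ = [-469328/144899, 4485924/144899]
step 1: S = H·P̄·Hᵀ + R = [20961701/144899 -124002750/144899; -124002750/144899 1317100686/144899]
step 1: K = P̄·Hᵀ·S⁻¹ = [-2473267528/14069557369 2324316976/14069557369; -419555450/2009936767 -1173171917/4019873534; -3946797894/14069557369 -17468137073/84417344214]
step 1: x' = x̄ + K·y = [-1538736239/2009936767, -2771743579/2009936767, 768498930/2009936767]
step 1: P' = (I − K·H)·P̄ = [88564268896/14069557369 5872116775/2009936767 -44516817613/14069557369; 5872116775/2009936767 7736763513/4019873534 -4970864229/4019873534; -44516817613/14069557369 -4970864229/4019873534 151164816637/84417344214]

step 0: x' = [-399702/144899, -146048/144899, 173553/144899], P' = [10841677/144899 5402777/144899 -5421979/144899; 5402777/144899 2775108/144899 -2668446/144899; -5421979/144899 -2668446/144899 2740760/144899]
step 1: x' = [-1538736239/2009936767, -2771743579/2009936767, 768498930/2009936767], P' = [88564268896/14069557369 5872116775/2009936767 -44516817613/14069557369; 5872116775/2009936767 7736763513/4019873534 -4970864229/4019873534; -44516817613/14069557369 -4970864229/4019873534 151164816637/84417344214]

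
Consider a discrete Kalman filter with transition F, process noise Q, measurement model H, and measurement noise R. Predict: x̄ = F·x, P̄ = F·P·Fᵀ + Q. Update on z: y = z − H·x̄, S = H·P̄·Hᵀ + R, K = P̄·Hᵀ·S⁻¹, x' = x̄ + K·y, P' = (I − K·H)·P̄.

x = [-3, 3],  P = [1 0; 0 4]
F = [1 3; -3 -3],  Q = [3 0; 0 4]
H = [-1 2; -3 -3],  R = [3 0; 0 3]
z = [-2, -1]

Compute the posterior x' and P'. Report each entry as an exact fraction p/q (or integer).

x' = [12977/12347, -6547/12347]
P' = [5827/12347 -3190/12347; -3190/12347 4537/12347]

x̄ = F·x = [6, 0]
P̄ = F·P·Fᵀ + Q = [40 -39; -39 49]
y = z − H·x̄ = [4, 17]
S = H·P̄·Hᵀ + R = [395 -57; -57 102]
K = P̄·Hᵀ·S⁻¹ = [-4069/12347 -2637/12347; 4088/12347 -1347/12347]
x' = x̄ + K·y = [12977/12347, -6547/12347]
P' = (I − K·H)·P̄ = [5827/12347 -3190/12347; -3190/12347 4537/12347]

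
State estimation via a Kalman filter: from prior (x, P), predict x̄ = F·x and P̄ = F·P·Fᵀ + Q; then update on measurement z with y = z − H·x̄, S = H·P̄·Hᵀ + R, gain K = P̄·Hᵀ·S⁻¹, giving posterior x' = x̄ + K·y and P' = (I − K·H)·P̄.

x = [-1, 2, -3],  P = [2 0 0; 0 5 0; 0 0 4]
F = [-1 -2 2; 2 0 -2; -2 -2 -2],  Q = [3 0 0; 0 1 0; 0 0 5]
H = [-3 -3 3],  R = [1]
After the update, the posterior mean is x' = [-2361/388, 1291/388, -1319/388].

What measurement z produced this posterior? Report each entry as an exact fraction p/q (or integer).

z = [-2]

x̄ = F·x = [-9, 4, 4]
P̄ = F·P·Fᵀ + Q = [41 -20 8; -20 25 8; 8 8 49]
S = H·P̄·Hᵀ + R = [388]
K = P̄·Hᵀ·S⁻¹ = [-39/388; 9/388; 99/388]
x' − x̄ = [1131/388, -261/388, -2871/388] = K·y
y = (KᵀK)⁻¹·Kᵀ·(x' − x̄) = [-29]
z = y + H·x̄ = [-29] + [27] = [-2]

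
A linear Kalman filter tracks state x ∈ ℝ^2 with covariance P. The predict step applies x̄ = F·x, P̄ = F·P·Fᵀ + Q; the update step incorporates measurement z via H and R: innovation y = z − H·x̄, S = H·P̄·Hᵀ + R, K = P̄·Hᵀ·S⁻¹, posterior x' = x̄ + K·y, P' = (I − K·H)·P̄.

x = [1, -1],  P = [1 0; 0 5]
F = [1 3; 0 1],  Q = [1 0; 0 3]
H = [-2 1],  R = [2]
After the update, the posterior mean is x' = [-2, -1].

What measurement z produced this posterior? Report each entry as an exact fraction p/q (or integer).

x̄ = F·x = [-2, -1]
P̄ = F·P·Fᵀ + Q = [47 15; 15 8]
S = H·P̄·Hᵀ + R = [138]
K = P̄·Hᵀ·S⁻¹ = [-79/138; -11/69]
x' − x̄ = [0, 0] = K·y
y = (KᵀK)⁻¹·Kᵀ·(x' − x̄) = [0]
z = y + H·x̄ = [0] + [3] = [3]

z = [3]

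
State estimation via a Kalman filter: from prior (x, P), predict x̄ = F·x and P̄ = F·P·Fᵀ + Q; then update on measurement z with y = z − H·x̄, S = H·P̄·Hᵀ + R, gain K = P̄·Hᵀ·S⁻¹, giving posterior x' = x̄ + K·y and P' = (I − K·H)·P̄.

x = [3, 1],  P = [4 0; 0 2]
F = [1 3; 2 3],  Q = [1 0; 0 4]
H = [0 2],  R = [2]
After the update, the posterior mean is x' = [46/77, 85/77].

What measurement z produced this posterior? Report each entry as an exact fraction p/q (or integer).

z = [2]

x̄ = F·x = [6, 9]
P̄ = F·P·Fᵀ + Q = [23 26; 26 38]
S = H·P̄·Hᵀ + R = [154]
K = P̄·Hᵀ·S⁻¹ = [26/77; 38/77]
x' − x̄ = [-416/77, -608/77] = K·y
y = (KᵀK)⁻¹·Kᵀ·(x' − x̄) = [-16]
z = y + H·x̄ = [-16] + [18] = [2]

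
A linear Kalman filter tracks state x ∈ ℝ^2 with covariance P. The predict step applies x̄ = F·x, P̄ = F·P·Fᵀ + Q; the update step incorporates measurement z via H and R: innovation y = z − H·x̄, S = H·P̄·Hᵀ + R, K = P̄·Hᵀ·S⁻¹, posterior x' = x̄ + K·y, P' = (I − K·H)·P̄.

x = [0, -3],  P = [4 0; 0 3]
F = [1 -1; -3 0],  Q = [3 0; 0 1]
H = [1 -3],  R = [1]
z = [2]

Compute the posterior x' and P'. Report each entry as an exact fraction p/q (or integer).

x' = [601/208, 123/416]
P' = [511/104 333/208; 333/208 263/416]

x̄ = F·x = [3, 0]
P̄ = F·P·Fᵀ + Q = [10 -12; -12 37]
y = z − H·x̄ = [-1]
S = H·P̄·Hᵀ + R = [416]
K = P̄·Hᵀ·S⁻¹ = [23/208; -123/416]
x' = x̄ + K·y = [601/208, 123/416]
P' = (I − K·H)·P̄ = [511/104 333/208; 333/208 263/416]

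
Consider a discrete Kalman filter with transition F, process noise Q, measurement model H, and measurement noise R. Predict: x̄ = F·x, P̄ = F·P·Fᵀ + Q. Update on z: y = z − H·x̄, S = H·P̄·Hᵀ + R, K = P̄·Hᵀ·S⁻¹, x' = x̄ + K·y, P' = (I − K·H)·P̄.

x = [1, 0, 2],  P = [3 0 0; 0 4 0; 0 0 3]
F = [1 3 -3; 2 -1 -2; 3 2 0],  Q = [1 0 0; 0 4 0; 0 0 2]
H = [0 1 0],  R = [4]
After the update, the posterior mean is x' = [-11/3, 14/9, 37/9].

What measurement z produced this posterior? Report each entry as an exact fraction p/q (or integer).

x̄ = F·x = [-5, -2, 3]
P̄ = F·P·Fᵀ + Q = [67 12 33; 12 32 10; 33 10 45]
S = H·P̄·Hᵀ + R = [36]
K = P̄·Hᵀ·S⁻¹ = [1/3; 8/9; 5/18]
x' − x̄ = [4/3, 32/9, 10/9] = K·y
y = (KᵀK)⁻¹·Kᵀ·(x' − x̄) = [4]
z = y + H·x̄ = [4] + [-2] = [2]

z = [2]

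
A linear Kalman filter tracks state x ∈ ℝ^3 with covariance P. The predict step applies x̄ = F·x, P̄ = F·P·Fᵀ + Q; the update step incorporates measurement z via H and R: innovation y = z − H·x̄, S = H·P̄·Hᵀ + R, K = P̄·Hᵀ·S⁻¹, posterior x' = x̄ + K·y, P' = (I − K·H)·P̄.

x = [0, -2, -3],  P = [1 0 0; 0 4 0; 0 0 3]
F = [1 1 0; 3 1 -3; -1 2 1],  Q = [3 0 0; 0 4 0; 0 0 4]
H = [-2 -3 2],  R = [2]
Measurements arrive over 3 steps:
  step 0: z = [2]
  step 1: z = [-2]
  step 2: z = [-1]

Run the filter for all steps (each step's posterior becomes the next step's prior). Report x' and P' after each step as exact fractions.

step 0: x̄ = F·x = [-2, 7, -7]
step 0: P̄ = F·P·Fᵀ + Q = [8 7 7; 7 44 -4; 7 -4 24]
step 0: y = z − H·x̄ = [33]
step 0: S = H·P̄·Hᵀ + R = [602]
step 0: K = P̄·Hᵀ·S⁻¹ = [-23/602; -11/43; 23/301]
step 0: x' = x̄ + K·y = [-1963/602, -62/43, -1348/301]
step 0: P' = (I − K·H)·P̄ = [4287/602 48/43 2636/301; 48/43 198/43 334/43; 2636/301 334/43 6166/301]
step 1: x̄ = F·x = [-2831/602, 1331/602, -2469/602]
step 1: P̄ = F·P·Fᵀ + Q = [10209/602 -11523/602 11877/602; -11523/602 35831/602 -32701/602; 11877/602 -32701/602 35587/602]
step 1: y = z − H·x̄ = [295/86]
step 1: S = H·P̄·Hᵀ + R = [95141/86]
step 1: K = P̄·Hᵀ·S⁻¹ = [5415/95141; -21407/95141; 20789/95141]
step 1: x' = x̄ + K·y = [-3001886/665987, 958456/665987, -2232254/665987]
step 1: P' = (I − K·H)·P̄ = [8907429/665987 -3312528/665987 3976542/665987; -3312528/665987 2339298/665987 46570/665987; 3976542/665987 46570/665987 4191920/665987]
step 2: x̄ = F·x = [-2043430/665987, -192920/95141, 383792/95141]
step 2: P̄ = F·P·Fᵀ + Q = [6619632/665987 534591/95141 -502607/95141; 534591/95141 4452149/95141 -3936527/95141; -502607/95141 -3936527/95141 4371971/95141]
step 2: y = z − H·x̄ = [-159295/7483]
step 2: S = H·P̄·Hᵀ + R = [9375629/7483]
step 2: K = P̄·Hᵀ·S⁻¹ = [-353957/9375629; -1753829/9375629; 1695631/9375629]
step 2: x' = x̄ + K·y = [-1889656945/834430981, 1630797345/834430981, 153500837/834430981]
step 2: P' = (I − K·H)·P̄ = [6803795149/834430981 -2694712868/834430981 2730223674/834430981; -2694712868/834430981 2463629906/834430981 844641210/834430981; 2730223674/834430981 844641210/834430981 4148096648/834430981]

step 0: x' = [-1963/602, -62/43, -1348/301], P' = [4287/602 48/43 2636/301; 48/43 198/43 334/43; 2636/301 334/43 6166/301]
step 1: x' = [-3001886/665987, 958456/665987, -2232254/665987], P' = [8907429/665987 -3312528/665987 3976542/665987; -3312528/665987 2339298/665987 46570/665987; 3976542/665987 46570/665987 4191920/665987]
step 2: x' = [-1889656945/834430981, 1630797345/834430981, 153500837/834430981], P' = [6803795149/834430981 -2694712868/834430981 2730223674/834430981; -2694712868/834430981 2463629906/834430981 844641210/834430981; 2730223674/834430981 844641210/834430981 4148096648/834430981]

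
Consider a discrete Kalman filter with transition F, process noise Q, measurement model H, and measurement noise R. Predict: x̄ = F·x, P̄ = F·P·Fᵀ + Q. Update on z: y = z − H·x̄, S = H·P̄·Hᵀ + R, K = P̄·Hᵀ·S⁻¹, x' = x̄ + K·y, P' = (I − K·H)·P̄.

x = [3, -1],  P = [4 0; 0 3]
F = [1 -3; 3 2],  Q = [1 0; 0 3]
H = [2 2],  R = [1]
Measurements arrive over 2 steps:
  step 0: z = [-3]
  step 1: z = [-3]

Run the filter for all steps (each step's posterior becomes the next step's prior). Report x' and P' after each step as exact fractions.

step 0: x̄ = F·x = [6, 7]
step 0: P̄ = F·P·Fᵀ + Q = [32 -6; -6 51]
step 0: y = z − H·x̄ = [-29]
step 0: S = H·P̄·Hᵀ + R = [285]
step 0: K = P̄·Hᵀ·S⁻¹ = [52/285; 6/19]
step 0: x' = x̄ + K·y = [202/285, -41/19]
step 0: P' = (I − K·H)·P̄ = [6416/285 -426/19; -426/19 429/19]
step 1: x̄ = F·x = [2047/285, -208/95]
step 1: P̄ = F·P·Fᵀ + Q = [102956/285 8456/95; 8456/95 2553/95]
step 1: y = z − H·x̄ = [-3701/285]
step 1: S = H·P̄·Hᵀ + R = [645689/285]
step 1: K = P̄·Hᵀ·S⁻¹ = [256648/645689; 66054/645689]
step 1: x' = x̄ + K·y = [1304811/645689, -2271494/645689]
step 1: P' = (I − K·H)·P̄ = [2138108/645689 -2009784/645689; -2009784/645689 2042811/645689]

step 0: x' = [202/285, -41/19], P' = [6416/285 -426/19; -426/19 429/19]
step 1: x' = [1304811/645689, -2271494/645689], P' = [2138108/645689 -2009784/645689; -2009784/645689 2042811/645689]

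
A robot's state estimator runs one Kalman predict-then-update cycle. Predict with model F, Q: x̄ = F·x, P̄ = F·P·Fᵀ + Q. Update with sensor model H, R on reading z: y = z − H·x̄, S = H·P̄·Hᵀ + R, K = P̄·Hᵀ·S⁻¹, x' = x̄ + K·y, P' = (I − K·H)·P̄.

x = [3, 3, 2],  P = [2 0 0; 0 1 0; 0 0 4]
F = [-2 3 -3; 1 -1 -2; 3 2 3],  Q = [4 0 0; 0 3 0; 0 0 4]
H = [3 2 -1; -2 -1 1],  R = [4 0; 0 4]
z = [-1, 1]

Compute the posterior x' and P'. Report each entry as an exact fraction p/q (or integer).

x̄ = F·x = [-3, -4, 21]
P̄ = F·P·Fᵀ + Q = [57 17 -42; 17 22 -20; -42 -20 62]
y = z − H·x̄ = [37, -30]
S = H·P̄·Hᵀ + R = [1203 -837; -837 592]
K = P̄·Hᵀ·S⁻¹ = [1423/11607 -460/3869; 4468/11607 1609/3869; 1322/3869 2954/3869]
x' = x̄ + K·y = [59230/11607, -25922/11607, 41543/3869]
P' = (I − K·H)·P̄ = [71378/11607 -71206/11607 22010/3869; -71206/11607 108386/11607 -4906/3869; 22010/3869 -4906/3869 50930/3869]

x' = [59230/11607, -25922/11607, 41543/3869]
P' = [71378/11607 -71206/11607 22010/3869; -71206/11607 108386/11607 -4906/3869; 22010/3869 -4906/3869 50930/3869]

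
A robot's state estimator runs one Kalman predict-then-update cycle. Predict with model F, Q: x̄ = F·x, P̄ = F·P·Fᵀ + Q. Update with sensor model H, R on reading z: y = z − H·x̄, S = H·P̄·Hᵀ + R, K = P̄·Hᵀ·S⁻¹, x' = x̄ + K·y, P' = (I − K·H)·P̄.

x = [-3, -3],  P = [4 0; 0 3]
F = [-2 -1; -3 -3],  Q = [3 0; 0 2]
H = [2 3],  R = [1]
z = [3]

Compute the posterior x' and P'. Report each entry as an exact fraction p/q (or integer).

x' = [-237/1070, 1251/1070]
P' = [3091/1070 -2013/1070; -2013/1070 1429/1070]

x̄ = F·x = [9, 18]
P̄ = F·P·Fᵀ + Q = [22 33; 33 65]
y = z − H·x̄ = [-69]
S = H·P̄·Hᵀ + R = [1070]
K = P̄·Hᵀ·S⁻¹ = [143/1070; 261/1070]
x' = x̄ + K·y = [-237/1070, 1251/1070]
P' = (I − K·H)·P̄ = [3091/1070 -2013/1070; -2013/1070 1429/1070]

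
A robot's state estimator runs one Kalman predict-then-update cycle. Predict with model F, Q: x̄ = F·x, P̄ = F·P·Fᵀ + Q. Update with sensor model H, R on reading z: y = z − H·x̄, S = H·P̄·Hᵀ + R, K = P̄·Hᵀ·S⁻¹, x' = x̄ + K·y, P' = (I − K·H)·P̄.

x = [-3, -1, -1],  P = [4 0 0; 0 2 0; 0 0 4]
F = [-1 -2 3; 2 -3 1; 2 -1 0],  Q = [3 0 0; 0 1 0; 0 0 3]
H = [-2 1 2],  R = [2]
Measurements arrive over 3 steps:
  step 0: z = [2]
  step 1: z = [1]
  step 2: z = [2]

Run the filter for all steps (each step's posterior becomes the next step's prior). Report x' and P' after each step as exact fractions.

step 0: x' = [-222/77, -104/77, -97/77], P' = [10799/385 10954/385 5228/385; 10954/385 12414/385 4798/385; 5228/385 4798/385 2901/385]
step 1: x' = [-492505/120473, -622433/120473, -124212/120473], P' = [7220021/240946 3893774/120473 1619873/120473; 3893774/120473 4564082/120473 1595642/120473; 1619873/120473 1595642/120473 846891/120473]
step 2: x' = [68655009/42047998, 84147577/42047998, 33580236/21023999], P' = [1138405089/42047998 606185274/21023999 257750177/21023999; 606185274/21023999 708466023/21023999 248252150/21023999; 257750177/21023999 248252150/21023999 137596309/21023999]

step 0: x̄ = F·x = [2, -4, -5]
step 0: P̄ = F·P·Fᵀ + Q = [51 16 -4; 16 39 22; -4 22 21]
step 0: y = z − H·x̄ = [20]
step 0: S = H·P̄·Hᵀ + R = [385]
step 0: K = P̄·Hᵀ·S⁻¹ = [-94/385; 51/385; 72/385]
step 0: x' = x̄ + K·y = [-222/77, -104/77, -97/77]
step 0: P' = (I − K·H)·P̄ = [10799/385 10954/385 5228/385; 10954/385 12414/385 4798/385; 5228/385 4798/385 2901/385]
step 1: x̄ = F·x = [139/77, -229/77, -340/77]
step 1: P̄ = F·P·Fᵀ + Q = [42591/385 23997/385 -12658/385; 23997/385 18884/385 -1536/385; -12658/385 -1536/385 12949/385]
step 1: y = z − H·x̄ = [1264/77]
step 1: S = H·P̄·Hᵀ + R = [240946/385]
step 1: K = P̄·Hᵀ·S⁻¹ = [-86501/240946; -16091/120473; 24839/120473]
step 1: x' = x̄ + K·y = [-492505/120473, -622433/120473, -124212/120473]
step 1: P' = (I − K·H)·P̄ = [7220021/240946 3893774/120473 1619873/120473; 3893774/120473 4564082/120473 1595642/120473; 1619873/120473 1595642/120473 846891/120473]
step 2: x̄ = F·x = [1364735/120473, 758077/120473, -362577/120473]
step 2: P̄ = F·P·Fᵀ + Q = [33115861/240946 9358673/120473 -4840867/120473; 9358673/120473 6664496/120473 -1373800/120473; -4840867/120473 -1373800/120473 3790447/120473]
step 2: y = z − H·x̄ = [2937493/120473]
step 2: S = H·P̄·Hᵀ + R = [84095996/120473]
step 2: K = P̄·Hᵀ·S⁻¹ = [-16719461/42047998; -7400225/42047998; 3972207/21023999]
step 2: x' = x̄ + K·y = [68655009/42047998, 84147577/42047998, 33580236/21023999]
step 2: P' = (I − K·H)·P̄ = [1138405089/42047998 606185274/21023999 257750177/21023999; 606185274/21023999 708466023/21023999 248252150/21023999; 257750177/21023999 248252150/21023999 137596309/21023999]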